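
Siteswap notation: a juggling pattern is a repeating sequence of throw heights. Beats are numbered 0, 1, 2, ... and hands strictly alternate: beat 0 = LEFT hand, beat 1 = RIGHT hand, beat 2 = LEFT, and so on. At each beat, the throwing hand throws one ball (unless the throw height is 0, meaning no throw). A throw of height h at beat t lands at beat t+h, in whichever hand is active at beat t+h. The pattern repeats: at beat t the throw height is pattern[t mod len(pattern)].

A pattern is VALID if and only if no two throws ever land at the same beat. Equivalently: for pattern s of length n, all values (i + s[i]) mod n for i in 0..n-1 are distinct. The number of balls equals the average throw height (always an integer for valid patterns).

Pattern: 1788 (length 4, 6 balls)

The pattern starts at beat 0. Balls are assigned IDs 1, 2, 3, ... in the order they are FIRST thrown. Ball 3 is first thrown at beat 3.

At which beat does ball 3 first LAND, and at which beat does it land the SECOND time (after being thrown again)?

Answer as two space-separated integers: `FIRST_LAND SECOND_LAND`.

Beat 0 (L): throw ball1 h=1 -> lands@1:R; in-air after throw: [b1@1:R]
Beat 1 (R): throw ball1 h=7 -> lands@8:L; in-air after throw: [b1@8:L]
Beat 2 (L): throw ball2 h=8 -> lands@10:L; in-air after throw: [b1@8:L b2@10:L]
Beat 3 (R): throw ball3 h=8 -> lands@11:R; in-air after throw: [b1@8:L b2@10:L b3@11:R]
Beat 4 (L): throw ball4 h=1 -> lands@5:R; in-air after throw: [b4@5:R b1@8:L b2@10:L b3@11:R]
Beat 5 (R): throw ball4 h=7 -> lands@12:L; in-air after throw: [b1@8:L b2@10:L b3@11:R b4@12:L]
Beat 6 (L): throw ball5 h=8 -> lands@14:L; in-air after throw: [b1@8:L b2@10:L b3@11:R b4@12:L b5@14:L]
Beat 7 (R): throw ball6 h=8 -> lands@15:R; in-air after throw: [b1@8:L b2@10:L b3@11:R b4@12:L b5@14:L b6@15:R]
Beat 8 (L): throw ball1 h=1 -> lands@9:R; in-air after throw: [b1@9:R b2@10:L b3@11:R b4@12:L b5@14:L b6@15:R]
Beat 9 (R): throw ball1 h=7 -> lands@16:L; in-air after throw: [b2@10:L b3@11:R b4@12:L b5@14:L b6@15:R b1@16:L]
Beat 10 (L): throw ball2 h=8 -> lands@18:L; in-air after throw: [b3@11:R b4@12:L b5@14:L b6@15:R b1@16:L b2@18:L]
Beat 11 (R): throw ball3 h=8 -> lands@19:R; in-air after throw: [b4@12:L b5@14:L b6@15:R b1@16:L b2@18:L b3@19:R]
Beat 12 (L): throw ball4 h=1 -> lands@13:R; in-air after throw: [b4@13:R b5@14:L b6@15:R b1@16:L b2@18:L b3@19:R]
Beat 13 (R): throw ball4 h=7 -> lands@20:L; in-air after throw: [b5@14:L b6@15:R b1@16:L b2@18:L b3@19:R b4@20:L]
Beat 14 (L): throw ball5 h=8 -> lands@22:L; in-air after throw: [b6@15:R b1@16:L b2@18:L b3@19:R b4@20:L b5@22:L]
Beat 15 (R): throw ball6 h=8 -> lands@23:R; in-air after throw: [b1@16:L b2@18:L b3@19:R b4@20:L b5@22:L b6@23:R]
Beat 16 (L): throw ball1 h=1 -> lands@17:R; in-air after throw: [b1@17:R b2@18:L b3@19:R b4@20:L b5@22:L b6@23:R]
Beat 17 (R): throw ball1 h=7 -> lands@24:L; in-air after throw: [b2@18:L b3@19:R b4@20:L b5@22:L b6@23:R b1@24:L]
Beat 18 (L): throw ball2 h=8 -> lands@26:L; in-air after throw: [b3@19:R b4@20:L b5@22:L b6@23:R b1@24:L b2@26:L]
Beat 19 (R): throw ball3 h=8 -> lands@27:R; in-air after throw: [b4@20:L b5@22:L b6@23:R b1@24:L b2@26:L b3@27:R]
Ball 3: thrown@3 h=8 -> first land @11; rethrown@11 h=8 -> second land @19

Answer: 11 19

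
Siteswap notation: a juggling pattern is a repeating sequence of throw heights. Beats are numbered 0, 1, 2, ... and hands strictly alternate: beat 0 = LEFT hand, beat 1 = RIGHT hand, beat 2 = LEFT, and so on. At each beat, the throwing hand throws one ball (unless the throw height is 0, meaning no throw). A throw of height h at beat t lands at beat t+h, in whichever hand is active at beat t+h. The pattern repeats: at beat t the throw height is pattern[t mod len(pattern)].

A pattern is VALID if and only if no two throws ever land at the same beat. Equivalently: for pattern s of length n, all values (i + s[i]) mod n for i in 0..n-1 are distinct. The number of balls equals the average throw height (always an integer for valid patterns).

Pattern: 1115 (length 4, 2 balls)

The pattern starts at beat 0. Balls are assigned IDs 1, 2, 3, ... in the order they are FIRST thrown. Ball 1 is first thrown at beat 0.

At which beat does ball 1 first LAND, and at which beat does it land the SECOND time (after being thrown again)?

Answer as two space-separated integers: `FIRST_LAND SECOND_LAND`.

Beat 0 (L): throw ball1 h=1 -> lands@1:R; in-air after throw: [b1@1:R]
Beat 1 (R): throw ball1 h=1 -> lands@2:L; in-air after throw: [b1@2:L]
Beat 2 (L): throw ball1 h=1 -> lands@3:R; in-air after throw: [b1@3:R]
Ball 1: thrown@0 h=1 -> first land @1; rethrown@1 h=1 -> second land @2

Answer: 1 2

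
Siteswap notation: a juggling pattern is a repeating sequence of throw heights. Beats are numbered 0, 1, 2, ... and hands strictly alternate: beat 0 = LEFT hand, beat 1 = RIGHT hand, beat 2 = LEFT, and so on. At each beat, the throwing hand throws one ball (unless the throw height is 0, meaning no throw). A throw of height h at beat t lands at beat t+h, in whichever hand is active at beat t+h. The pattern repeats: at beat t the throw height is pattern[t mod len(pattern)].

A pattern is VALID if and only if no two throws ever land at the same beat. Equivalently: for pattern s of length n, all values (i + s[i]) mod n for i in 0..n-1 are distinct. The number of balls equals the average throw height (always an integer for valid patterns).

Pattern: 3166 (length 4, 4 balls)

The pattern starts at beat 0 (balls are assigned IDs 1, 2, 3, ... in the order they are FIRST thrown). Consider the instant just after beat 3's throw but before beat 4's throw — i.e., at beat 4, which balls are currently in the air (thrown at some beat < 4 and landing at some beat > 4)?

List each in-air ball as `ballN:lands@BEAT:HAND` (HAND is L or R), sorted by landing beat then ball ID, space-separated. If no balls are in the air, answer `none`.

Answer: ball2:lands@8:L ball1:lands@9:R

Derivation:
Beat 0 (L): throw ball1 h=3 -> lands@3:R; in-air after throw: [b1@3:R]
Beat 1 (R): throw ball2 h=1 -> lands@2:L; in-air after throw: [b2@2:L b1@3:R]
Beat 2 (L): throw ball2 h=6 -> lands@8:L; in-air after throw: [b1@3:R b2@8:L]
Beat 3 (R): throw ball1 h=6 -> lands@9:R; in-air after throw: [b2@8:L b1@9:R]
Beat 4 (L): throw ball3 h=3 -> lands@7:R; in-air after throw: [b3@7:R b2@8:L b1@9:R]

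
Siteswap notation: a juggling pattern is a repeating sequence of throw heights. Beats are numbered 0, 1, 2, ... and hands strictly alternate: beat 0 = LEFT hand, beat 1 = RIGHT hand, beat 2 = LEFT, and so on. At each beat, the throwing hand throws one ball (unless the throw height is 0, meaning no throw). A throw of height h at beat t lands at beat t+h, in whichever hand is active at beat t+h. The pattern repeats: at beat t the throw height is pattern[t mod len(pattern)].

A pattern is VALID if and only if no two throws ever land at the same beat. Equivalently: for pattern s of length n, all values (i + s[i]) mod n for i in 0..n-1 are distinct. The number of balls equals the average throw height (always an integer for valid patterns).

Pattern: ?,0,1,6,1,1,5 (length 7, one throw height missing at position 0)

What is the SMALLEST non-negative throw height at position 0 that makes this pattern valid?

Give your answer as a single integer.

Answer: 0

Derivation:
i=0: s[i]=? (unknown)
i=1: (1 + 0) mod 7 = 1
i=2: (2 + 1) mod 7 = 3
i=3: (3 + 6) mod 7 = 2
i=4: (4 + 1) mod 7 = 5
i=5: (5 + 1) mod 7 = 6
i=6: (6 + 5) mod 7 = 4
Known residues: [1, 2, 3, 4, 5, 6]; need a permutation of 0..6, so missing residue r = 0
Need (0 + s) mod 7 = 0; smallest s = (0 - 0) mod 7 = 0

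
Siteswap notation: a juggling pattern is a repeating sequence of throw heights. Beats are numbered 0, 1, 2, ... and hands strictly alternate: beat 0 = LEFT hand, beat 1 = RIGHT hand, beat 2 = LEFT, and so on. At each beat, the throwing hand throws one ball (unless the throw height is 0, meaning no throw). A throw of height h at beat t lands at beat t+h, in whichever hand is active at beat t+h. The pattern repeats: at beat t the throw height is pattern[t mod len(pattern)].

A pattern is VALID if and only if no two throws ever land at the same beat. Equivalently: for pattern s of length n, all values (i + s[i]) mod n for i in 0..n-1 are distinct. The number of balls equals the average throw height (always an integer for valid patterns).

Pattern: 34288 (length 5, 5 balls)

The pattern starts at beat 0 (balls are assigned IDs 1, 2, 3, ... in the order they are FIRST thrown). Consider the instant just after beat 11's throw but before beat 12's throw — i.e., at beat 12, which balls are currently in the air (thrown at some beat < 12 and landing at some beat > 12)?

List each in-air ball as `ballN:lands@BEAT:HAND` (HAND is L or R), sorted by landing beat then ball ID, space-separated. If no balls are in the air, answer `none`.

Answer: ball4:lands@13:R ball1:lands@15:R ball2:lands@16:L ball5:lands@17:R

Derivation:
Beat 0 (L): throw ball1 h=3 -> lands@3:R; in-air after throw: [b1@3:R]
Beat 1 (R): throw ball2 h=4 -> lands@5:R; in-air after throw: [b1@3:R b2@5:R]
Beat 2 (L): throw ball3 h=2 -> lands@4:L; in-air after throw: [b1@3:R b3@4:L b2@5:R]
Beat 3 (R): throw ball1 h=8 -> lands@11:R; in-air after throw: [b3@4:L b2@5:R b1@11:R]
Beat 4 (L): throw ball3 h=8 -> lands@12:L; in-air after throw: [b2@5:R b1@11:R b3@12:L]
Beat 5 (R): throw ball2 h=3 -> lands@8:L; in-air after throw: [b2@8:L b1@11:R b3@12:L]
Beat 6 (L): throw ball4 h=4 -> lands@10:L; in-air after throw: [b2@8:L b4@10:L b1@11:R b3@12:L]
Beat 7 (R): throw ball5 h=2 -> lands@9:R; in-air after throw: [b2@8:L b5@9:R b4@10:L b1@11:R b3@12:L]
Beat 8 (L): throw ball2 h=8 -> lands@16:L; in-air after throw: [b5@9:R b4@10:L b1@11:R b3@12:L b2@16:L]
Beat 9 (R): throw ball5 h=8 -> lands@17:R; in-air after throw: [b4@10:L b1@11:R b3@12:L b2@16:L b5@17:R]
Beat 10 (L): throw ball4 h=3 -> lands@13:R; in-air after throw: [b1@11:R b3@12:L b4@13:R b2@16:L b5@17:R]
Beat 11 (R): throw ball1 h=4 -> lands@15:R; in-air after throw: [b3@12:L b4@13:R b1@15:R b2@16:L b5@17:R]
Beat 12 (L): throw ball3 h=2 -> lands@14:L; in-air after throw: [b4@13:R b3@14:L b1@15:R b2@16:L b5@17:R]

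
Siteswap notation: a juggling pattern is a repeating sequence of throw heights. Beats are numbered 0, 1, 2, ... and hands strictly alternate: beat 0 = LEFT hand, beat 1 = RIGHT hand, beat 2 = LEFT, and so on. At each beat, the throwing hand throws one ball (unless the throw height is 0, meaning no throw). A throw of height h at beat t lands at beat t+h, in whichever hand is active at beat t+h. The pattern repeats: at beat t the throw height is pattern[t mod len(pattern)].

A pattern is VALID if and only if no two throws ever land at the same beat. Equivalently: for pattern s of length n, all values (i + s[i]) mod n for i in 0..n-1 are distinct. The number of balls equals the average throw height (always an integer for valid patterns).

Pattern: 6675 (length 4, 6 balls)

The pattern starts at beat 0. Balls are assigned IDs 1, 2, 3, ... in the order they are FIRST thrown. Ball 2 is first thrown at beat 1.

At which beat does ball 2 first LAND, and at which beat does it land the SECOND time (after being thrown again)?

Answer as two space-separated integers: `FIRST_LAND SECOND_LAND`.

Beat 0 (L): throw ball1 h=6 -> lands@6:L; in-air after throw: [b1@6:L]
Beat 1 (R): throw ball2 h=6 -> lands@7:R; in-air after throw: [b1@6:L b2@7:R]
Beat 2 (L): throw ball3 h=7 -> lands@9:R; in-air after throw: [b1@6:L b2@7:R b3@9:R]
Beat 3 (R): throw ball4 h=5 -> lands@8:L; in-air after throw: [b1@6:L b2@7:R b4@8:L b3@9:R]
Beat 4 (L): throw ball5 h=6 -> lands@10:L; in-air after throw: [b1@6:L b2@7:R b4@8:L b3@9:R b5@10:L]
Beat 5 (R): throw ball6 h=6 -> lands@11:R; in-air after throw: [b1@6:L b2@7:R b4@8:L b3@9:R b5@10:L b6@11:R]
Beat 6 (L): throw ball1 h=7 -> lands@13:R; in-air after throw: [b2@7:R b4@8:L b3@9:R b5@10:L b6@11:R b1@13:R]
Beat 7 (R): throw ball2 h=5 -> lands@12:L; in-air after throw: [b4@8:L b3@9:R b5@10:L b6@11:R b2@12:L b1@13:R]
Beat 8 (L): throw ball4 h=6 -> lands@14:L; in-air after throw: [b3@9:R b5@10:L b6@11:R b2@12:L b1@13:R b4@14:L]
Beat 9 (R): throw ball3 h=6 -> lands@15:R; in-air after throw: [b5@10:L b6@11:R b2@12:L b1@13:R b4@14:L b3@15:R]
Beat 10 (L): throw ball5 h=7 -> lands@17:R; in-air after throw: [b6@11:R b2@12:L b1@13:R b4@14:L b3@15:R b5@17:R]
Beat 11 (R): throw ball6 h=5 -> lands@16:L; in-air after throw: [b2@12:L b1@13:R b4@14:L b3@15:R b6@16:L b5@17:R]
Beat 12 (L): throw ball2 h=6 -> lands@18:L; in-air after throw: [b1@13:R b4@14:L b3@15:R b6@16:L b5@17:R b2@18:L]
Ball 2: thrown@1 h=6 -> first land @7; rethrown@7 h=5 -> second land @12

Answer: 7 12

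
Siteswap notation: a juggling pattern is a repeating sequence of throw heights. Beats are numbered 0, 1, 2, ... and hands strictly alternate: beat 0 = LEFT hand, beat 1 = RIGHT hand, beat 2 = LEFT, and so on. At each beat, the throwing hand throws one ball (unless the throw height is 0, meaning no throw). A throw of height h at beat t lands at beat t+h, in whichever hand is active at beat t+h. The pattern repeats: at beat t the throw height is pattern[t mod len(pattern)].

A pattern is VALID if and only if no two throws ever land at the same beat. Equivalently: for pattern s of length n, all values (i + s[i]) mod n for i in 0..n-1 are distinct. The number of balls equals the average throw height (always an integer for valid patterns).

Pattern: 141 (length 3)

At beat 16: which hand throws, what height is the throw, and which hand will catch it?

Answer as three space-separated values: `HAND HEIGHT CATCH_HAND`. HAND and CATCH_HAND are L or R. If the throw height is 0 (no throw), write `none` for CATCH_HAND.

Answer: L 4 L

Derivation:
Beat 16: 16 mod 2 = 0, so hand = L
Throw height = pattern[16 mod 3] = pattern[1] = 4
Lands at beat 16+4=20, 20 mod 2 = 0, so catch hand = L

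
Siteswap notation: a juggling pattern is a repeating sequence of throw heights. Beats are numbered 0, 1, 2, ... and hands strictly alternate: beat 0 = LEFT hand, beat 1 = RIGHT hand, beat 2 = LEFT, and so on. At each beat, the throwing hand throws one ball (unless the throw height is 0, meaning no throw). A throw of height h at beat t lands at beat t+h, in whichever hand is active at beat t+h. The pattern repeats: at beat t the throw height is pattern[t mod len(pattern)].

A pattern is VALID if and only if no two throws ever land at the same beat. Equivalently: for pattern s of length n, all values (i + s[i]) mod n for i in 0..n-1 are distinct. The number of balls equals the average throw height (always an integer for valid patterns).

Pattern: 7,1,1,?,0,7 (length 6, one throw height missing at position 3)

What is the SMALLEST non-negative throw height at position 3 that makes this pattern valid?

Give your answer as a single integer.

Answer: 2

Derivation:
i=0: (0 + 7) mod 6 = 1
i=1: (1 + 1) mod 6 = 2
i=2: (2 + 1) mod 6 = 3
i=3: s[i]=? (unknown)
i=4: (4 + 0) mod 6 = 4
i=5: (5 + 7) mod 6 = 0
Known residues: [0, 1, 2, 3, 4]; need a permutation of 0..5, so missing residue r = 5
Need (3 + s) mod 6 = 5; smallest s = (5 - 3) mod 6 = 2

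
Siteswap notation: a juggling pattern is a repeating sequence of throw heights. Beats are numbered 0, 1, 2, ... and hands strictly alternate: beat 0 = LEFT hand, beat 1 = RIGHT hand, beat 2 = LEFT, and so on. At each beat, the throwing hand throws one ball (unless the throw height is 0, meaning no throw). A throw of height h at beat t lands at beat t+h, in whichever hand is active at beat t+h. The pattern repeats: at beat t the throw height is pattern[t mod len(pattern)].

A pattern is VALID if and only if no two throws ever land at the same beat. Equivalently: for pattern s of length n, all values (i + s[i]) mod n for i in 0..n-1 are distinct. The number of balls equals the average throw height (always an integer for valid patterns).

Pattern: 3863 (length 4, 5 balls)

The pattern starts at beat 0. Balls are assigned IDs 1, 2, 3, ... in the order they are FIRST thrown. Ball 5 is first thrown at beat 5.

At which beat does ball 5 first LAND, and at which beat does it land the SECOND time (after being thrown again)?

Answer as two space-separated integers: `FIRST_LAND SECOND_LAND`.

Beat 0 (L): throw ball1 h=3 -> lands@3:R; in-air after throw: [b1@3:R]
Beat 1 (R): throw ball2 h=8 -> lands@9:R; in-air after throw: [b1@3:R b2@9:R]
Beat 2 (L): throw ball3 h=6 -> lands@8:L; in-air after throw: [b1@3:R b3@8:L b2@9:R]
Beat 3 (R): throw ball1 h=3 -> lands@6:L; in-air after throw: [b1@6:L b3@8:L b2@9:R]
Beat 4 (L): throw ball4 h=3 -> lands@7:R; in-air after throw: [b1@6:L b4@7:R b3@8:L b2@9:R]
Beat 5 (R): throw ball5 h=8 -> lands@13:R; in-air after throw: [b1@6:L b4@7:R b3@8:L b2@9:R b5@13:R]
Beat 6 (L): throw ball1 h=6 -> lands@12:L; in-air after throw: [b4@7:R b3@8:L b2@9:R b1@12:L b5@13:R]
Beat 7 (R): throw ball4 h=3 -> lands@10:L; in-air after throw: [b3@8:L b2@9:R b4@10:L b1@12:L b5@13:R]
Beat 8 (L): throw ball3 h=3 -> lands@11:R; in-air after throw: [b2@9:R b4@10:L b3@11:R b1@12:L b5@13:R]
Beat 9 (R): throw ball2 h=8 -> lands@17:R; in-air after throw: [b4@10:L b3@11:R b1@12:L b5@13:R b2@17:R]
Beat 10 (L): throw ball4 h=6 -> lands@16:L; in-air after throw: [b3@11:R b1@12:L b5@13:R b4@16:L b2@17:R]
Beat 11 (R): throw ball3 h=3 -> lands@14:L; in-air after throw: [b1@12:L b5@13:R b3@14:L b4@16:L b2@17:R]
Beat 12 (L): throw ball1 h=3 -> lands@15:R; in-air after throw: [b5@13:R b3@14:L b1@15:R b4@16:L b2@17:R]
Beat 13 (R): throw ball5 h=8 -> lands@21:R; in-air after throw: [b3@14:L b1@15:R b4@16:L b2@17:R b5@21:R]
Beat 14 (L): throw ball3 h=6 -> lands@20:L; in-air after throw: [b1@15:R b4@16:L b2@17:R b3@20:L b5@21:R]
Beat 15 (R): throw ball1 h=3 -> lands@18:L; in-air after throw: [b4@16:L b2@17:R b1@18:L b3@20:L b5@21:R]
Beat 16 (L): throw ball4 h=3 -> lands@19:R; in-air after throw: [b2@17:R b1@18:L b4@19:R b3@20:L b5@21:R]
Beat 17 (R): throw ball2 h=8 -> lands@25:R; in-air after throw: [b1@18:L b4@19:R b3@20:L b5@21:R b2@25:R]
Beat 18 (L): throw ball1 h=6 -> lands@24:L; in-air after throw: [b4@19:R b3@20:L b5@21:R b1@24:L b2@25:R]
Beat 19 (R): throw ball4 h=3 -> lands@22:L; in-air after throw: [b3@20:L b5@21:R b4@22:L b1@24:L b2@25:R]
Beat 20 (L): throw ball3 h=3 -> lands@23:R; in-air after throw: [b5@21:R b4@22:L b3@23:R b1@24:L b2@25:R]
Beat 21 (R): throw ball5 h=8 -> lands@29:R; in-air after throw: [b4@22:L b3@23:R b1@24:L b2@25:R b5@29:R]
Ball 5: thrown@5 h=8 -> first land @13; rethrown@13 h=8 -> second land @21

Answer: 13 21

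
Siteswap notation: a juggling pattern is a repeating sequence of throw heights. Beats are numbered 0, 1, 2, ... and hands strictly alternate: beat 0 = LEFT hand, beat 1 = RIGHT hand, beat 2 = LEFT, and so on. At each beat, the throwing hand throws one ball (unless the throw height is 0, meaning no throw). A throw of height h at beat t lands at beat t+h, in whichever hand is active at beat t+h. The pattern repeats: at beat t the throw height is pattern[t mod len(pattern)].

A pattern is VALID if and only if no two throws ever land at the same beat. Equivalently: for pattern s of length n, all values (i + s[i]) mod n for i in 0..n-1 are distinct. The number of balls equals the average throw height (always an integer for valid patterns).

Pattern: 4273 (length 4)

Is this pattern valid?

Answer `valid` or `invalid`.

i=0: (i + s[i]) mod n = (0 + 4) mod 4 = 0
i=1: (i + s[i]) mod n = (1 + 2) mod 4 = 3
i=2: (i + s[i]) mod n = (2 + 7) mod 4 = 1
i=3: (i + s[i]) mod n = (3 + 3) mod 4 = 2
Residues: [0, 3, 1, 2], distinct: True

Answer: valid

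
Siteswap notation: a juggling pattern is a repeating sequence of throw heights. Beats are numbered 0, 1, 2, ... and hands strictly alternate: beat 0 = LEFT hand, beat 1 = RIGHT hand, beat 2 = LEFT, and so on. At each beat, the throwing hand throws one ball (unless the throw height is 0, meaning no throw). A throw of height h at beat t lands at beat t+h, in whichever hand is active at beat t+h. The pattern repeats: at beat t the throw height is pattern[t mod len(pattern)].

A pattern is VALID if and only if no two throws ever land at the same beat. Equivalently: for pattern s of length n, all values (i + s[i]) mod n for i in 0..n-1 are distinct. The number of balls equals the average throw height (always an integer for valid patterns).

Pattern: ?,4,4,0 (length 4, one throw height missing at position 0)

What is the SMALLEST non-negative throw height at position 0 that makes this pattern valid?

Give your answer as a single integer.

i=0: s[i]=? (unknown)
i=1: (1 + 4) mod 4 = 1
i=2: (2 + 4) mod 4 = 2
i=3: (3 + 0) mod 4 = 3
Known residues: [1, 2, 3]; need a permutation of 0..3, so missing residue r = 0
Need (0 + s) mod 4 = 0; smallest s = (0 - 0) mod 4 = 0

Answer: 0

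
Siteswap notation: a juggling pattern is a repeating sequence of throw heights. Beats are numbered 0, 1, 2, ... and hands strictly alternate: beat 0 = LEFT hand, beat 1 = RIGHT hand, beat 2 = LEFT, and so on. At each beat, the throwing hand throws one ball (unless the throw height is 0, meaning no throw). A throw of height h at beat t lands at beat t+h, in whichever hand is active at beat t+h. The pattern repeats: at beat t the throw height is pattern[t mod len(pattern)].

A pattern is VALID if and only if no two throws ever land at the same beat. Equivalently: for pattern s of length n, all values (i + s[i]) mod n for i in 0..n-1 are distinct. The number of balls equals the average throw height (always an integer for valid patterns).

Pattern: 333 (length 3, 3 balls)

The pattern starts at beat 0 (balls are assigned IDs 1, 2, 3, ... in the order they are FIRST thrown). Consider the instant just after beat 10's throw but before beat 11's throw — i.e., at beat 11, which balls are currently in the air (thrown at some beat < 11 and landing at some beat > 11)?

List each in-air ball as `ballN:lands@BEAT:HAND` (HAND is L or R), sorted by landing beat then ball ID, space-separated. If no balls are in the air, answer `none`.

Answer: ball1:lands@12:L ball2:lands@13:R

Derivation:
Beat 0 (L): throw ball1 h=3 -> lands@3:R; in-air after throw: [b1@3:R]
Beat 1 (R): throw ball2 h=3 -> lands@4:L; in-air after throw: [b1@3:R b2@4:L]
Beat 2 (L): throw ball3 h=3 -> lands@5:R; in-air after throw: [b1@3:R b2@4:L b3@5:R]
Beat 3 (R): throw ball1 h=3 -> lands@6:L; in-air after throw: [b2@4:L b3@5:R b1@6:L]
Beat 4 (L): throw ball2 h=3 -> lands@7:R; in-air after throw: [b3@5:R b1@6:L b2@7:R]
Beat 5 (R): throw ball3 h=3 -> lands@8:L; in-air after throw: [b1@6:L b2@7:R b3@8:L]
Beat 6 (L): throw ball1 h=3 -> lands@9:R; in-air after throw: [b2@7:R b3@8:L b1@9:R]
Beat 7 (R): throw ball2 h=3 -> lands@10:L; in-air after throw: [b3@8:L b1@9:R b2@10:L]
Beat 8 (L): throw ball3 h=3 -> lands@11:R; in-air after throw: [b1@9:R b2@10:L b3@11:R]
Beat 9 (R): throw ball1 h=3 -> lands@12:L; in-air after throw: [b2@10:L b3@11:R b1@12:L]
Beat 10 (L): throw ball2 h=3 -> lands@13:R; in-air after throw: [b3@11:R b1@12:L b2@13:R]
Beat 11 (R): throw ball3 h=3 -> lands@14:L; in-air after throw: [b1@12:L b2@13:R b3@14:L]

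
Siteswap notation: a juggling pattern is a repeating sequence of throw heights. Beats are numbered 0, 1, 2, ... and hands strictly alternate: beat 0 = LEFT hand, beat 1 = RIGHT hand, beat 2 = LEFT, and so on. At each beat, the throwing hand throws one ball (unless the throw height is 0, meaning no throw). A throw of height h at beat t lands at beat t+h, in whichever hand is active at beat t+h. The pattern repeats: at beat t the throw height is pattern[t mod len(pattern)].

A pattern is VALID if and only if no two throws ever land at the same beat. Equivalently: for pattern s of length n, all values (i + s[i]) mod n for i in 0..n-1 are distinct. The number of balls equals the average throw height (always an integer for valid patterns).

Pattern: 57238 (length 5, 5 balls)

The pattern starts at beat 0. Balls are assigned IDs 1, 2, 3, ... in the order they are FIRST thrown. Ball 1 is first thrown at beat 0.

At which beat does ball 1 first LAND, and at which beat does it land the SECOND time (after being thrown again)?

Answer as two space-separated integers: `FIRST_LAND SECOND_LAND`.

Answer: 5 10

Derivation:
Beat 0 (L): throw ball1 h=5 -> lands@5:R; in-air after throw: [b1@5:R]
Beat 1 (R): throw ball2 h=7 -> lands@8:L; in-air after throw: [b1@5:R b2@8:L]
Beat 2 (L): throw ball3 h=2 -> lands@4:L; in-air after throw: [b3@4:L b1@5:R b2@8:L]
Beat 3 (R): throw ball4 h=3 -> lands@6:L; in-air after throw: [b3@4:L b1@5:R b4@6:L b2@8:L]
Beat 4 (L): throw ball3 h=8 -> lands@12:L; in-air after throw: [b1@5:R b4@6:L b2@8:L b3@12:L]
Beat 5 (R): throw ball1 h=5 -> lands@10:L; in-air after throw: [b4@6:L b2@8:L b1@10:L b3@12:L]
Beat 6 (L): throw ball4 h=7 -> lands@13:R; in-air after throw: [b2@8:L b1@10:L b3@12:L b4@13:R]
Beat 7 (R): throw ball5 h=2 -> lands@9:R; in-air after throw: [b2@8:L b5@9:R b1@10:L b3@12:L b4@13:R]
Beat 8 (L): throw ball2 h=3 -> lands@11:R; in-air after throw: [b5@9:R b1@10:L b2@11:R b3@12:L b4@13:R]
Beat 9 (R): throw ball5 h=8 -> lands@17:R; in-air after throw: [b1@10:L b2@11:R b3@12:L b4@13:R b5@17:R]
Beat 10 (L): throw ball1 h=5 -> lands@15:R; in-air after throw: [b2@11:R b3@12:L b4@13:R b1@15:R b5@17:R]
Ball 1: thrown@0 h=5 -> first land @5; rethrown@5 h=5 -> second land @10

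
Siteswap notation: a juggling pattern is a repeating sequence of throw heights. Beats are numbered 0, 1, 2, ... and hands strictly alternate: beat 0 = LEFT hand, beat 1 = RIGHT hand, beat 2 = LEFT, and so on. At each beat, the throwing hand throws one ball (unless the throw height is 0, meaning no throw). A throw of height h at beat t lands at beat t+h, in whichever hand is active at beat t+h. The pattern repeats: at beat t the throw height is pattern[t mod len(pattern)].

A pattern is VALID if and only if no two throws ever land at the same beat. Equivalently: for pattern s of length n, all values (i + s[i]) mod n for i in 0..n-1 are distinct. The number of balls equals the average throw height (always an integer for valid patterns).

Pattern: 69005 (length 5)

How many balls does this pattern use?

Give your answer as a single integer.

Pattern = [6, 9, 0, 0, 5], length n = 5
  position 0: throw height = 6, running sum = 6
  position 1: throw height = 9, running sum = 15
  position 2: throw height = 0, running sum = 15
  position 3: throw height = 0, running sum = 15
  position 4: throw height = 5, running sum = 20
Total sum = 20; balls = sum / n = 20 / 5 = 4

Answer: 4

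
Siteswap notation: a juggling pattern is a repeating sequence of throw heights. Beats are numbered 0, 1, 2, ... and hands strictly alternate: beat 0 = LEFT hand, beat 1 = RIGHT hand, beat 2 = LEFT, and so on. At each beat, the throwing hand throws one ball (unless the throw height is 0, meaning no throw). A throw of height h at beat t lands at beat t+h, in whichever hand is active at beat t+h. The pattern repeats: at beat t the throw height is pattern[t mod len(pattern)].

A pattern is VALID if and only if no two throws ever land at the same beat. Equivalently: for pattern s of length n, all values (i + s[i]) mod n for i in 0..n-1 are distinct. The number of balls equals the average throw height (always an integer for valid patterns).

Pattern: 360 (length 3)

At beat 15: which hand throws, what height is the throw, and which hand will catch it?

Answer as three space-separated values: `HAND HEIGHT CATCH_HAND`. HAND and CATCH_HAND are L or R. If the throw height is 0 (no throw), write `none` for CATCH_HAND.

Beat 15: 15 mod 2 = 1, so hand = R
Throw height = pattern[15 mod 3] = pattern[0] = 3
Lands at beat 15+3=18, 18 mod 2 = 0, so catch hand = L

Answer: R 3 L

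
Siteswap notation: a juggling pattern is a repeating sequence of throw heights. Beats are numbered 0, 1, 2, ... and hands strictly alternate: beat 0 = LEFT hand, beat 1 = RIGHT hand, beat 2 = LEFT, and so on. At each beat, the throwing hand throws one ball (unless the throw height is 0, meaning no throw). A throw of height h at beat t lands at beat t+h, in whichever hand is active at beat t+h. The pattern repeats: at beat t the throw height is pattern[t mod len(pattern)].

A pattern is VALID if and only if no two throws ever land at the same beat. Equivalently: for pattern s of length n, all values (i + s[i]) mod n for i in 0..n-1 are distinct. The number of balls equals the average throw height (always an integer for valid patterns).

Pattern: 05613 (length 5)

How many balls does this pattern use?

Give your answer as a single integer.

Answer: 3

Derivation:
Pattern = [0, 5, 6, 1, 3], length n = 5
  position 0: throw height = 0, running sum = 0
  position 1: throw height = 5, running sum = 5
  position 2: throw height = 6, running sum = 11
  position 3: throw height = 1, running sum = 12
  position 4: throw height = 3, running sum = 15
Total sum = 15; balls = sum / n = 15 / 5 = 3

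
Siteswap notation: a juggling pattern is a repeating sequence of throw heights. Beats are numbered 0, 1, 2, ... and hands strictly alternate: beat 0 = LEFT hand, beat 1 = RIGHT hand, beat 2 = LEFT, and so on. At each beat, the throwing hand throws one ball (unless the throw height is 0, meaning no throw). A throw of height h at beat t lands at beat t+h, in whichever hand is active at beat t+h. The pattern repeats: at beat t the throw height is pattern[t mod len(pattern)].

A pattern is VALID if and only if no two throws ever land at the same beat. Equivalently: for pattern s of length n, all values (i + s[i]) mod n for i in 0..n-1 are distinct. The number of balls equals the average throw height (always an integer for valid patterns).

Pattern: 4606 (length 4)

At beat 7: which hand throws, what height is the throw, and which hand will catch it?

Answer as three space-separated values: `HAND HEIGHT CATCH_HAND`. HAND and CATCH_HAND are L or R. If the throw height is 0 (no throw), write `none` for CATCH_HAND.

Beat 7: 7 mod 2 = 1, so hand = R
Throw height = pattern[7 mod 4] = pattern[3] = 6
Lands at beat 7+6=13, 13 mod 2 = 1, so catch hand = R

Answer: R 6 R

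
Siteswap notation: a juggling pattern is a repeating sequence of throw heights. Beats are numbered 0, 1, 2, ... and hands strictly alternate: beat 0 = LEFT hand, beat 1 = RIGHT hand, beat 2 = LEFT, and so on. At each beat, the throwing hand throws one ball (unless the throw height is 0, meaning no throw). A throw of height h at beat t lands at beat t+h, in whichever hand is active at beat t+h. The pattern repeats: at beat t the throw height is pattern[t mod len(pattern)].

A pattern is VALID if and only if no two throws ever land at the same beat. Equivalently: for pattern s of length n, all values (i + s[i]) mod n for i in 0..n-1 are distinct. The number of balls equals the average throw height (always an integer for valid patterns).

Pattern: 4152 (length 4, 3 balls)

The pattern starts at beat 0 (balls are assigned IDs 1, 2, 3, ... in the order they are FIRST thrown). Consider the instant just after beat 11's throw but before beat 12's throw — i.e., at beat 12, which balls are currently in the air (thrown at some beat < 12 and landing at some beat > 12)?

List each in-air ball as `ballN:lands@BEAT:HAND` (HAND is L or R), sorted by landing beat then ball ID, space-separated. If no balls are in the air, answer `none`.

Answer: ball3:lands@13:R ball2:lands@15:R

Derivation:
Beat 0 (L): throw ball1 h=4 -> lands@4:L; in-air after throw: [b1@4:L]
Beat 1 (R): throw ball2 h=1 -> lands@2:L; in-air after throw: [b2@2:L b1@4:L]
Beat 2 (L): throw ball2 h=5 -> lands@7:R; in-air after throw: [b1@4:L b2@7:R]
Beat 3 (R): throw ball3 h=2 -> lands@5:R; in-air after throw: [b1@4:L b3@5:R b2@7:R]
Beat 4 (L): throw ball1 h=4 -> lands@8:L; in-air after throw: [b3@5:R b2@7:R b1@8:L]
Beat 5 (R): throw ball3 h=1 -> lands@6:L; in-air after throw: [b3@6:L b2@7:R b1@8:L]
Beat 6 (L): throw ball3 h=5 -> lands@11:R; in-air after throw: [b2@7:R b1@8:L b3@11:R]
Beat 7 (R): throw ball2 h=2 -> lands@9:R; in-air after throw: [b1@8:L b2@9:R b3@11:R]
Beat 8 (L): throw ball1 h=4 -> lands@12:L; in-air after throw: [b2@9:R b3@11:R b1@12:L]
Beat 9 (R): throw ball2 h=1 -> lands@10:L; in-air after throw: [b2@10:L b3@11:R b1@12:L]
Beat 10 (L): throw ball2 h=5 -> lands@15:R; in-air after throw: [b3@11:R b1@12:L b2@15:R]
Beat 11 (R): throw ball3 h=2 -> lands@13:R; in-air after throw: [b1@12:L b3@13:R b2@15:R]
Beat 12 (L): throw ball1 h=4 -> lands@16:L; in-air after throw: [b3@13:R b2@15:R b1@16:L]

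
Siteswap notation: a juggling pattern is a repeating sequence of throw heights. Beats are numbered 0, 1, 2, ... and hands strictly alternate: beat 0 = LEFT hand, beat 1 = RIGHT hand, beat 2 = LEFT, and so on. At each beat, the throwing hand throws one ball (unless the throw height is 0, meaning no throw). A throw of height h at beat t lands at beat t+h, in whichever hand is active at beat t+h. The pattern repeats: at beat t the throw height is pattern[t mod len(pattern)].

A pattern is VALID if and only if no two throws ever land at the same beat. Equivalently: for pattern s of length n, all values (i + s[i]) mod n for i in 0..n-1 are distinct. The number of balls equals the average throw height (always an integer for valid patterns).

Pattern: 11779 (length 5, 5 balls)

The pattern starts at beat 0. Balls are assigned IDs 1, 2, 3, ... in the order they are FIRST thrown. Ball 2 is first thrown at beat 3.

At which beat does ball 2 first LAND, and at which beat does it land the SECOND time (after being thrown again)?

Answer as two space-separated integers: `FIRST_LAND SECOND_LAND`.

Beat 0 (L): throw ball1 h=1 -> lands@1:R; in-air after throw: [b1@1:R]
Beat 1 (R): throw ball1 h=1 -> lands@2:L; in-air after throw: [b1@2:L]
Beat 2 (L): throw ball1 h=7 -> lands@9:R; in-air after throw: [b1@9:R]
Beat 3 (R): throw ball2 h=7 -> lands@10:L; in-air after throw: [b1@9:R b2@10:L]
Beat 4 (L): throw ball3 h=9 -> lands@13:R; in-air after throw: [b1@9:R b2@10:L b3@13:R]
Beat 5 (R): throw ball4 h=1 -> lands@6:L; in-air after throw: [b4@6:L b1@9:R b2@10:L b3@13:R]
Beat 6 (L): throw ball4 h=1 -> lands@7:R; in-air after throw: [b4@7:R b1@9:R b2@10:L b3@13:R]
Beat 7 (R): throw ball4 h=7 -> lands@14:L; in-air after throw: [b1@9:R b2@10:L b3@13:R b4@14:L]
Beat 8 (L): throw ball5 h=7 -> lands@15:R; in-air after throw: [b1@9:R b2@10:L b3@13:R b4@14:L b5@15:R]
Beat 9 (R): throw ball1 h=9 -> lands@18:L; in-air after throw: [b2@10:L b3@13:R b4@14:L b5@15:R b1@18:L]
Beat 10 (L): throw ball2 h=1 -> lands@11:R; in-air after throw: [b2@11:R b3@13:R b4@14:L b5@15:R b1@18:L]
Beat 11 (R): throw ball2 h=1 -> lands@12:L; in-air after throw: [b2@12:L b3@13:R b4@14:L b5@15:R b1@18:L]
Ball 2: thrown@3 h=7 -> first land @10; rethrown@10 h=1 -> second land @11

Answer: 10 11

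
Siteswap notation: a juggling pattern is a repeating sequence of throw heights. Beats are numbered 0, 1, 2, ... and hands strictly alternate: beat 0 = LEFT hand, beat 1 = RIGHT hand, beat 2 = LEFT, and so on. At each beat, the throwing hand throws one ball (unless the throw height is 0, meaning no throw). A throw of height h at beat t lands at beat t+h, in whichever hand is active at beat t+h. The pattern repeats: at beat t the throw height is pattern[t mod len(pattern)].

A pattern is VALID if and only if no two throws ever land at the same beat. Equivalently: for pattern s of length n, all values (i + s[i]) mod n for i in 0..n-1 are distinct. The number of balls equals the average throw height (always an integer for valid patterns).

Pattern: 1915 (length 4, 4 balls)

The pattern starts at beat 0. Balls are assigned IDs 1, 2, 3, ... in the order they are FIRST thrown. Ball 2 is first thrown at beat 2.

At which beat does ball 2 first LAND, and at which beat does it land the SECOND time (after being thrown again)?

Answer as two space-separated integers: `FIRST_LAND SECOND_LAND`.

Answer: 3 8

Derivation:
Beat 0 (L): throw ball1 h=1 -> lands@1:R; in-air after throw: [b1@1:R]
Beat 1 (R): throw ball1 h=9 -> lands@10:L; in-air after throw: [b1@10:L]
Beat 2 (L): throw ball2 h=1 -> lands@3:R; in-air after throw: [b2@3:R b1@10:L]
Beat 3 (R): throw ball2 h=5 -> lands@8:L; in-air after throw: [b2@8:L b1@10:L]
Beat 4 (L): throw ball3 h=1 -> lands@5:R; in-air after throw: [b3@5:R b2@8:L b1@10:L]
Beat 5 (R): throw ball3 h=9 -> lands@14:L; in-air after throw: [b2@8:L b1@10:L b3@14:L]
Beat 6 (L): throw ball4 h=1 -> lands@7:R; in-air after throw: [b4@7:R b2@8:L b1@10:L b3@14:L]
Beat 7 (R): throw ball4 h=5 -> lands@12:L; in-air after throw: [b2@8:L b1@10:L b4@12:L b3@14:L]
Beat 8 (L): throw ball2 h=1 -> lands@9:R; in-air after throw: [b2@9:R b1@10:L b4@12:L b3@14:L]
Ball 2: thrown@2 h=1 -> first land @3; rethrown@3 h=5 -> second land @8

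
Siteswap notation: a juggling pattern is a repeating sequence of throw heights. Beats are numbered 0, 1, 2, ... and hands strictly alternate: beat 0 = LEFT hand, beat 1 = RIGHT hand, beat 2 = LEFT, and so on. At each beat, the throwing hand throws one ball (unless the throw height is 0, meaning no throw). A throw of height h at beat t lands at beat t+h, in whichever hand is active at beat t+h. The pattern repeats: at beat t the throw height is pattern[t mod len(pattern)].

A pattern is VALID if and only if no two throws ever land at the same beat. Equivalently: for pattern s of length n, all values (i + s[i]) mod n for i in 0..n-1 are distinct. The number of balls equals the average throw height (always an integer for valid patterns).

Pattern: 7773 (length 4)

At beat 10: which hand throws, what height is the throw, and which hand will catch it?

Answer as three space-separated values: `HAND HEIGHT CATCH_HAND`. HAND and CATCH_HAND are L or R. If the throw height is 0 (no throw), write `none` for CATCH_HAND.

Answer: L 7 R

Derivation:
Beat 10: 10 mod 2 = 0, so hand = L
Throw height = pattern[10 mod 4] = pattern[2] = 7
Lands at beat 10+7=17, 17 mod 2 = 1, so catch hand = R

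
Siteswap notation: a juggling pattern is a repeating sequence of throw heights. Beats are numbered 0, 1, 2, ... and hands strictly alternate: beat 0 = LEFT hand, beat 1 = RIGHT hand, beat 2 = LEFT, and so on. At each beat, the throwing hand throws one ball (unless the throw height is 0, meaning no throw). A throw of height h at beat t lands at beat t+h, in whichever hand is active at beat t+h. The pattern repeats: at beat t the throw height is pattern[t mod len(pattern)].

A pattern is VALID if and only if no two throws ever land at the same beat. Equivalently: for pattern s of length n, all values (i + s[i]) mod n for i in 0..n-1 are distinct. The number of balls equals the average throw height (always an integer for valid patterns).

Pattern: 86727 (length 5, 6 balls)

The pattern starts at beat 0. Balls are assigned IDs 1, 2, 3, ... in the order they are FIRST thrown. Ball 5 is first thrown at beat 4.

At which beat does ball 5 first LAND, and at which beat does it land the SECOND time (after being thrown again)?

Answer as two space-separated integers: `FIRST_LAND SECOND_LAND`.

Beat 0 (L): throw ball1 h=8 -> lands@8:L; in-air after throw: [b1@8:L]
Beat 1 (R): throw ball2 h=6 -> lands@7:R; in-air after throw: [b2@7:R b1@8:L]
Beat 2 (L): throw ball3 h=7 -> lands@9:R; in-air after throw: [b2@7:R b1@8:L b3@9:R]
Beat 3 (R): throw ball4 h=2 -> lands@5:R; in-air after throw: [b4@5:R b2@7:R b1@8:L b3@9:R]
Beat 4 (L): throw ball5 h=7 -> lands@11:R; in-air after throw: [b4@5:R b2@7:R b1@8:L b3@9:R b5@11:R]
Beat 5 (R): throw ball4 h=8 -> lands@13:R; in-air after throw: [b2@7:R b1@8:L b3@9:R b5@11:R b4@13:R]
Beat 6 (L): throw ball6 h=6 -> lands@12:L; in-air after throw: [b2@7:R b1@8:L b3@9:R b5@11:R b6@12:L b4@13:R]
Beat 7 (R): throw ball2 h=7 -> lands@14:L; in-air after throw: [b1@8:L b3@9:R b5@11:R b6@12:L b4@13:R b2@14:L]
Beat 8 (L): throw ball1 h=2 -> lands@10:L; in-air after throw: [b3@9:R b1@10:L b5@11:R b6@12:L b4@13:R b2@14:L]
Beat 9 (R): throw ball3 h=7 -> lands@16:L; in-air after throw: [b1@10:L b5@11:R b6@12:L b4@13:R b2@14:L b3@16:L]
Beat 10 (L): throw ball1 h=8 -> lands@18:L; in-air after throw: [b5@11:R b6@12:L b4@13:R b2@14:L b3@16:L b1@18:L]
Beat 11 (R): throw ball5 h=6 -> lands@17:R; in-air after throw: [b6@12:L b4@13:R b2@14:L b3@16:L b5@17:R b1@18:L]
Beat 12 (L): throw ball6 h=7 -> lands@19:R; in-air after throw: [b4@13:R b2@14:L b3@16:L b5@17:R b1@18:L b6@19:R]
Beat 13 (R): throw ball4 h=2 -> lands@15:R; in-air after throw: [b2@14:L b4@15:R b3@16:L b5@17:R b1@18:L b6@19:R]
Beat 14 (L): throw ball2 h=7 -> lands@21:R; in-air after throw: [b4@15:R b3@16:L b5@17:R b1@18:L b6@19:R b2@21:R]
Beat 15 (R): throw ball4 h=8 -> lands@23:R; in-air after throw: [b3@16:L b5@17:R b1@18:L b6@19:R b2@21:R b4@23:R]
Beat 16 (L): throw ball3 h=6 -> lands@22:L; in-air after throw: [b5@17:R b1@18:L b6@19:R b2@21:R b3@22:L b4@23:R]
Beat 17 (R): throw ball5 h=7 -> lands@24:L; in-air after throw: [b1@18:L b6@19:R b2@21:R b3@22:L b4@23:R b5@24:L]
Ball 5: thrown@4 h=7 -> first land @11; rethrown@11 h=6 -> second land @17

Answer: 11 17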